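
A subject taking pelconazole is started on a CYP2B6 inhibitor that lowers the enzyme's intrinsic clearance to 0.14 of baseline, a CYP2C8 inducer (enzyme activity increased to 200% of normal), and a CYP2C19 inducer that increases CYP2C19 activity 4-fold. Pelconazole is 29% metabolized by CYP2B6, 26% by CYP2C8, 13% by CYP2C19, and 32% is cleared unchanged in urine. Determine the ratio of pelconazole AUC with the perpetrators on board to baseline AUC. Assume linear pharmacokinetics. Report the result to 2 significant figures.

0.71

The CYP2B6 pathway (29% of clearance) falls to 0.14× activity: 0.29 × 0.14 = 0.0406.
The CYP2C8 pathway (26% of clearance) is boosted to 2× activity: 0.26 × 2 = 0.52.
The CYP2C19 pathway (13% of clearance) rises to 4× activity: 0.13 × 4 = 0.52.
The remaining 32% of clearance is unaffected.
New clearance relative to baseline: 0.0406 + 0.52 + 0.52 + 0.32 = 1.4006.
Because AUC varies inversely with clearance, the combined effect is 1 / 1.4006 = 0.71.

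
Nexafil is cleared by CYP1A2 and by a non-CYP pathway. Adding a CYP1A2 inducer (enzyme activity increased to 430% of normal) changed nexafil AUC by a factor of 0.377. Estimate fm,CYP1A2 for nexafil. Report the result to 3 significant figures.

0.501

Call the CYP1A2 fraction fm. After the interaction, CL_new/CL_old = fm × 4.3 + (1 − fm).
AUC ratio = 1 / (new CL fraction), so new CL fraction = 1 / 0.377 = 2.653.
fm × 4.3 + 1 − fm = 2.653  ⇒  fm × (4.3 − 1) = 1.653  ⇒  fm = 0.501.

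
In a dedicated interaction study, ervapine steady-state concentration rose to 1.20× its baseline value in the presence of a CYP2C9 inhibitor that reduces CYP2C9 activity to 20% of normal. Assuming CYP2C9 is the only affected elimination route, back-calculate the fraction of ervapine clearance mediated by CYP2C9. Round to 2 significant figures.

CL'/CL = 1 / 1.20 = 0.8333
0.2·fm + (1 − fm) = 0.8333
fm = (0.8333 − 1) / (0.2 − 1) = 0.21

0.21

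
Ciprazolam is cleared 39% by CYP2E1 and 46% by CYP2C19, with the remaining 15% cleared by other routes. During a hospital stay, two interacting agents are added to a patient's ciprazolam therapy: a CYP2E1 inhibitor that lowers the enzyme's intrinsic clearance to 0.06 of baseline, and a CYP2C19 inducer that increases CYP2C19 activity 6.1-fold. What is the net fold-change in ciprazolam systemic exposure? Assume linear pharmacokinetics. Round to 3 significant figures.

The CYP2E1 pathway (39% of clearance) is reduced to 0.06× activity: 0.39 × 0.06 = 0.0234.
The CYP2C19 pathway (46% of clearance) is boosted to 6.1× activity: 0.46 × 6.1 = 2.806.
The remaining 15% of clearance is unaffected.
Relative clearance = 0.0234 + 2.806 + 0.15 = 2.9794.
Net systemic exposure ratio = 1 / 2.9794 = 0.336.

0.336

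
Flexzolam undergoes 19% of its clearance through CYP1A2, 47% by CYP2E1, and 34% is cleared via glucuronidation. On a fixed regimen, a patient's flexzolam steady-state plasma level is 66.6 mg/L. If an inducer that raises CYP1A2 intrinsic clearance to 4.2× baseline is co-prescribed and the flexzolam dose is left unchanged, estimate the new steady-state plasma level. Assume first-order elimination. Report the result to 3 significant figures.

The CYP1A2 pathway (19% of clearance) is boosted to 4.2× activity: 0.19 × 4.2 = 0.798.
CYP2E1 (47%) and the residual 34% are unaffected.
Relative clearance = 0.798 + 0.47 + 0.34 = 1.608.
With dosing unchanged, steady-state plasma level scales as 1/CL: 66.6 / 1.608 = 41.4 mg/L.

41.4 mg/L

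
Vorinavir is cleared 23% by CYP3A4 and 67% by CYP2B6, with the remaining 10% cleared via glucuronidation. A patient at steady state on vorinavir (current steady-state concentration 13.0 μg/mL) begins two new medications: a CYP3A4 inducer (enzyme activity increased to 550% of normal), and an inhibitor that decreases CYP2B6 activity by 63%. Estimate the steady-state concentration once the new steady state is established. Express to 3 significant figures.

8.06 μg/mL

CYP3A4: 0.23 × 5.5 = 1.265
CYP2B6: 0.67 × 0.37 = 0.2479
Other: 0.1 (unchanged)
CL_new/CL_old = 1.265 + 0.2479 + 0.1 = 1.6129.
Steady-state concentration ∝ 1/CL: new value = 13.0 / 1.6129 = 8.06 μg/mL.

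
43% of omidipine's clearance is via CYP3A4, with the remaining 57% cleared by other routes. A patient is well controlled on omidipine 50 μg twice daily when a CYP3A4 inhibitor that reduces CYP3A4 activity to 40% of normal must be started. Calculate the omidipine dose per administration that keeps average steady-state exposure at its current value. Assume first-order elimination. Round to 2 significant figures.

37 μg

CYP3A4: 0.43 × 0.4 = 0.172
Other: 0.57 (unchanged)
New clearance relative to baseline: 0.172 + 0.57 = 0.742.
To maintain the same steady-state level, dose must scale with clearance: new dose = 50 × 0.742 = 37 μg.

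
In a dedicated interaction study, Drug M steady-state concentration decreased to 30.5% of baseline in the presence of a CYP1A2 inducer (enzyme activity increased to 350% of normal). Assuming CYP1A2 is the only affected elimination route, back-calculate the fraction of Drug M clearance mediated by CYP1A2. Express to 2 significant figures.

0.91

CL'/CL = 1 / 0.305 = 3.279
3.5·fm + (1 − fm) = 3.279
fm = (3.279 − 1) / (3.5 − 1) = 0.91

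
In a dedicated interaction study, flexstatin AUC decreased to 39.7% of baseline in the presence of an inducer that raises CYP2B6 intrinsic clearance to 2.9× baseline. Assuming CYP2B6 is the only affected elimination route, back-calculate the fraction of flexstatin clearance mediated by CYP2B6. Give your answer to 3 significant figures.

CL'/CL = 1 / 0.397 = 2.519
2.9·fm + (1 − fm) = 2.519
fm = (2.519 − 1) / (2.9 − 1) = 0.799

0.799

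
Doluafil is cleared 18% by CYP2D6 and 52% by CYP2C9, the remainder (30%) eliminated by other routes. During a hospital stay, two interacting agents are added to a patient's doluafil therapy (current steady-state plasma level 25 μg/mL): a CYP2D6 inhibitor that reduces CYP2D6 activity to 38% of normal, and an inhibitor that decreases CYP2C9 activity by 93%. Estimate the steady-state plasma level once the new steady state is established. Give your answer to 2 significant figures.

62 μg/mL

CYP2D6: 0.18 × 0.38 = 0.0684
CYP2C9: 0.52 × 0.07 = 0.0364
Other: 0.3 (unchanged)
Relative clearance = 0.0684 + 0.0364 + 0.3 = 0.4048.
Dividing the baseline by the relative clearance: 25 / 0.4048 = 62 μg/mL.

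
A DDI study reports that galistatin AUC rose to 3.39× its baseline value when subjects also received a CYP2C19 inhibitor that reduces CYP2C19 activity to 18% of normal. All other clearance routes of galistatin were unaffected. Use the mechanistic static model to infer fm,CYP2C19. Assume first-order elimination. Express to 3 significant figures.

0.860

Let x = fm,CYP2C19. Because AUC ∝ 1/CL, relative clearance fell to 1/3.39 = 0.295.
Setting x·0.18 + (1 − x) = 0.295 and solving: x = (0.295 − 1)/(0.18 − 1) = 0.860.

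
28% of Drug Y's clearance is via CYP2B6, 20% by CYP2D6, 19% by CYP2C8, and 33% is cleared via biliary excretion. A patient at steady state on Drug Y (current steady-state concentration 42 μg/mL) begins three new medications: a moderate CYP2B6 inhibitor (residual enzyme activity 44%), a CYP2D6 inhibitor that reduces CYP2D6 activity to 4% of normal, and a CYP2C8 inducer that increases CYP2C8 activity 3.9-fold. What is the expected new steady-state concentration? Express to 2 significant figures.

35 μg/mL

The CYP2B6 pathway (28% of clearance) is reduced to 0.44× activity: 0.28 × 0.44 = 0.1232.
The CYP2D6 pathway (20% of clearance) drops to 0.04× activity: 0.2 × 0.04 = 0.008.
The CYP2C8 pathway (19% of clearance) increases to 3.9× activity: 0.19 × 3.9 = 0.741.
The remaining 33% of clearance is unaffected.
New clearance relative to baseline: 0.1232 + 0.008 + 0.741 + 0.33 = 1.2022.
Dividing the baseline by the relative clearance: 42 / 1.2022 = 35 μg/mL.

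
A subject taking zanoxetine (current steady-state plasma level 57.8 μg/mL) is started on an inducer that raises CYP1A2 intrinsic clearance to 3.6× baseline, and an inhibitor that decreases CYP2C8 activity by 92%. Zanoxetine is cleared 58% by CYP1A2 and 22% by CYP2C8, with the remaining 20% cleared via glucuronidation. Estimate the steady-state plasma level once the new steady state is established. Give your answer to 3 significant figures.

25.1 μg/mL

The CYP1A2 pathway (58% of clearance) increases to 3.6× activity: 0.58 × 3.6 = 2.088.
The CYP2C8 pathway (22% of clearance) falls to 0.08× activity: 0.22 × 0.08 = 0.0176.
The remaining 20% of clearance is unaffected.
CL_new/CL_old = 2.088 + 0.0176 + 0.2 = 2.3056.
Dividing the baseline by the relative clearance: 57.8 / 2.3056 = 25.1 μg/mL.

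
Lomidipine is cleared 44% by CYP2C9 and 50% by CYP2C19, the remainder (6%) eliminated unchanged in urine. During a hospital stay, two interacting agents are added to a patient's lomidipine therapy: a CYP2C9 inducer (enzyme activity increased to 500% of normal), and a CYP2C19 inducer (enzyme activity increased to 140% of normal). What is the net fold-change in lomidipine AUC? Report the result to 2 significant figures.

The CYP2C9 pathway (44% of clearance) rises to 5× activity: 0.44 × 5 = 2.2.
The CYP2C19 pathway (50% of clearance) rises to 1.4× activity: 0.5 × 1.4 = 0.7.
The remaining 6% of clearance is unaffected.
Relative clearance = 2.2 + 0.7 + 0.06 = 2.96.
AUC ∝ 1/CL: fold-change = 1 / 2.96 = 0.34.

0.34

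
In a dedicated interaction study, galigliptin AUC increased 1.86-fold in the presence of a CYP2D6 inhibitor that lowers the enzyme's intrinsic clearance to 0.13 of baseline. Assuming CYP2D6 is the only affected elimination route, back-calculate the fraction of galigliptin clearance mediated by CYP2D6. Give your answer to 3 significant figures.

CL'/CL = 1 / 1.86 = 0.5376
0.13·fm + (1 − fm) = 0.5376
fm = (0.5376 − 1) / (0.13 − 1) = 0.531

0.531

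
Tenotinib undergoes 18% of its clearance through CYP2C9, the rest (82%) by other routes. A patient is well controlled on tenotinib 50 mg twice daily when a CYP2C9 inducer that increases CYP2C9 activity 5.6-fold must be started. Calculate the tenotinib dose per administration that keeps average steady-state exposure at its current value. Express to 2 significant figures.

91 mg

CYP2C9: 0.18 × 5.6 = 1.008
Other: 0.82 (unchanged)
CL_new/CL_old = 1.008 + 0.82 = 1.828.
To maintain the same steady-state level, dose must scale with clearance: new dose = 50 × 1.828 = 91 mg.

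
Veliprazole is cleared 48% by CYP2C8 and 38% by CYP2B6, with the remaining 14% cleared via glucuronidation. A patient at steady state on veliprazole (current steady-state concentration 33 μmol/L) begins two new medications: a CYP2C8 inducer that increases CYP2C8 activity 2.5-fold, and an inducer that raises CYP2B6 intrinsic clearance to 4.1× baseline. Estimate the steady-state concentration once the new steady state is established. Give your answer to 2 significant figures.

The CYP2C8 pathway (48% of clearance) is boosted to 2.5× activity: 0.48 × 2.5 = 1.2.
The CYP2B6 pathway (38% of clearance) increases to 4.1× activity: 0.38 × 4.1 = 1.558.
The remaining 14% of clearance is unaffected.
Relative clearance = 1.2 + 1.558 + 0.14 = 2.898.
Steady-state concentration ∝ 1/CL: new value = 33 / 2.898 = 11 μmol/L.

11 μmol/L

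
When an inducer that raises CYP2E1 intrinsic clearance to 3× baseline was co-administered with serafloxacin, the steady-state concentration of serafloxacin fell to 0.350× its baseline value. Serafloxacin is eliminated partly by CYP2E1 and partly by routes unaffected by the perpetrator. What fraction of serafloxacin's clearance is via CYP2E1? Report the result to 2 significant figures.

0.93

Let fm be the CYP2E1 fraction. New clearance relative to baseline = fm × 3 + (1 − fm).
Steady-state concentration ratio = 1 / (new CL fraction), so new CL fraction = 1 / 0.350 = 2.857.
fm × 3 + 1 − fm = 2.857  ⇒  fm × (3 − 1) = 1.857  ⇒  fm = 0.93.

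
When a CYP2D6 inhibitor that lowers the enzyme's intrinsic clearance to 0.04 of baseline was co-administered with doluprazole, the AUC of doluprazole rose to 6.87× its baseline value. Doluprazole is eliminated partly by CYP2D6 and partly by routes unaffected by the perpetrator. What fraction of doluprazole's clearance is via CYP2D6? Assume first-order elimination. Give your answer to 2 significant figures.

Write x for the fraction cleared via CYP2D6. The observed AUC change means clearance fell to 1/6.87 = 0.1456 of baseline.
Only the CYP2D6 route changed, so 0.1456 = x·0.04 + (1 − x), giving x = 0.89.

0.89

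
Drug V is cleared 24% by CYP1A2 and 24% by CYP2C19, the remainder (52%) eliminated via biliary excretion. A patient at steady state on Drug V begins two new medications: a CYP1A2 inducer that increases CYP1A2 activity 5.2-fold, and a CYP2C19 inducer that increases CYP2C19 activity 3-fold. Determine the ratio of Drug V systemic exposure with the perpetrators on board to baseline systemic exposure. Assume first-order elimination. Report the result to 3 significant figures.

0.402

CYP1A2: 0.24 × 5.2 = 1.248
CYP2C19: 0.24 × 3 = 0.72
Other: 0.52 (unchanged)
CL_new/CL_old = 1.248 + 0.72 + 0.52 = 2.488.
Net systemic exposure ratio = 1 / 2.488 = 0.402.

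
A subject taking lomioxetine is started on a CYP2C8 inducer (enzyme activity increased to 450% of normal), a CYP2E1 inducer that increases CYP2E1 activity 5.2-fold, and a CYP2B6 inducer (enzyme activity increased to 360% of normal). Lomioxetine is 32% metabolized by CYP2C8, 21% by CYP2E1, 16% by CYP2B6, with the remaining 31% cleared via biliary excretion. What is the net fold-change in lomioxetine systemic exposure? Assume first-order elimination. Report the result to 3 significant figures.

0.293

The CYP2C8 pathway (32% of clearance) rises to 4.5× activity: 0.32 × 4.5 = 1.44.
The CYP2E1 pathway (21% of clearance) increases to 5.2× activity: 0.21 × 5.2 = 1.092.
The CYP2B6 pathway (16% of clearance) rises to 3.6× activity: 0.16 × 3.6 = 0.576.
The remaining 31% of clearance is unaffected.
New clearance relative to baseline: 1.44 + 1.092 + 0.576 + 0.31 = 3.418.
Net systemic exposure ratio = 1 / 3.418 = 0.293.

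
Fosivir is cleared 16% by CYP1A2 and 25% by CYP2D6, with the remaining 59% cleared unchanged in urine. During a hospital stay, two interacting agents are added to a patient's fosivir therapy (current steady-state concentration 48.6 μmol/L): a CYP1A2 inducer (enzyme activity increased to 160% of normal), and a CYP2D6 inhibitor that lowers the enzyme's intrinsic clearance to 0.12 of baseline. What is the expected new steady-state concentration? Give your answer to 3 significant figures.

The CYP1A2 pathway (16% of clearance) rises to 1.6× activity: 0.16 × 1.6 = 0.256.
The CYP2D6 pathway (25% of clearance) drops to 0.12× activity: 0.25 × 0.12 = 0.03.
Non-CYP routes (59%) are unchanged.
CL_new/CL_old = 0.256 + 0.03 + 0.59 = 0.876.
New steady-state concentration = 48.6 / 0.876 = 55.5 μmol/L (concentration scales inversely with clearance).

55.5 μmol/L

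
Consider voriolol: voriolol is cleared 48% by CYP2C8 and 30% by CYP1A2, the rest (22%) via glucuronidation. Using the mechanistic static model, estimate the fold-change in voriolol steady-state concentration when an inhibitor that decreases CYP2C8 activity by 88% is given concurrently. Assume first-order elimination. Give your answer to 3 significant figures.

CYP2C8: 0.48 × 0.12 = 0.0576
CYP1A2: 0.3 (unchanged)
Other: 0.22 (unchanged)
New clearance relative to baseline: 0.0576 + 0.3 + 0.22 = 0.5776.
Steady-state concentration is inversely proportional to clearance, so the fold-change is 1 / 0.5776 = 1.73.

1.73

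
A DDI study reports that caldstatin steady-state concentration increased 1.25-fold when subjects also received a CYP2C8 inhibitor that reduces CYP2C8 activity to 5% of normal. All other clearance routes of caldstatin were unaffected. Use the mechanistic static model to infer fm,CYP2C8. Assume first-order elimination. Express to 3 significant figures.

0.211

Let fm be the CYP2C8 fraction. New clearance relative to baseline = fm × 0.05 + (1 − fm).
Steady-state concentration ratio = 1 / (new CL fraction), so new CL fraction = 1 / 1.25 = 0.8.
fm × 0.05 + 1 − fm = 0.8  ⇒  fm × (0.05 − 1) = −0.2  ⇒  fm = 0.211.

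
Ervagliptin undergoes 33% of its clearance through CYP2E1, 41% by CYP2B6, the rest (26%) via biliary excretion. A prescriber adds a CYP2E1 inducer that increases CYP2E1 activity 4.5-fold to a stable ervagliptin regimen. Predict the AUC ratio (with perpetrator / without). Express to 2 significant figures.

0.46

The CYP2E1 pathway (33% of clearance) increases to 4.5× activity: 0.33 × 4.5 = 1.485.
CYP2B6 (41%) and the residual 26% are unaffected.
Relative clearance = 1.485 + 0.41 + 0.26 = 2.155.
AUC ratio = CL_old/CL_new = 1 / 2.155 = 0.46.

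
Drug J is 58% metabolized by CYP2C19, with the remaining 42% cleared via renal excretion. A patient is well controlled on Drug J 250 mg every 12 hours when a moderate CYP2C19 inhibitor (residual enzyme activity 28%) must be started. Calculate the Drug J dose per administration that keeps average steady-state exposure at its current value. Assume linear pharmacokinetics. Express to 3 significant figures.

146 mg

CYP2C19: 0.58 × 0.28 = 0.1624
Other: 0.42 (unchanged)
Relative clearance = 0.1624 + 0.42 = 0.5824.
To maintain the same steady-state level, dose must scale with clearance: new dose = 250 × 0.5824 = 146 mg.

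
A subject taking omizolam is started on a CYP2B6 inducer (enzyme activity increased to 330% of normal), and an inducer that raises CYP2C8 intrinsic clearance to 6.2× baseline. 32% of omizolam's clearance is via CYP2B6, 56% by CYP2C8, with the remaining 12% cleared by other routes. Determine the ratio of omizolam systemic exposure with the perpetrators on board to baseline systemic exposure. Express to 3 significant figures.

0.215

The CYP2B6 pathway (32% of clearance) increases to 3.3× activity: 0.32 × 3.3 = 1.056.
The CYP2C8 pathway (56% of clearance) rises to 6.2× activity: 0.56 × 6.2 = 3.472.
Non-CYP routes (12%) are unchanged.
New clearance relative to baseline: 1.056 + 3.472 + 0.12 = 4.648.
Because systemic exposure varies inversely with clearance, the combined effect is 1 / 4.648 = 0.215.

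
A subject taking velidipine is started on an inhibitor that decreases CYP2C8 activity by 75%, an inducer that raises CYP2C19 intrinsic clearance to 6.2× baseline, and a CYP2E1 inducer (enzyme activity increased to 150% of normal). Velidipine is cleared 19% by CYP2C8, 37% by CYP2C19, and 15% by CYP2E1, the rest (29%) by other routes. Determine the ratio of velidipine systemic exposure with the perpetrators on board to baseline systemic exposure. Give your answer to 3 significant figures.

The CYP2C8 pathway (19% of clearance) falls to 0.25× activity: 0.19 × 0.25 = 0.0475.
The CYP2C19 pathway (37% of clearance) rises to 6.2× activity: 0.37 × 6.2 = 2.294.
The CYP2E1 pathway (15% of clearance) increases to 1.5× activity: 0.15 × 1.5 = 0.225.
The remaining 29% of clearance is unaffected.
CL_new/CL_old = 0.0475 + 2.294 + 0.225 + 0.29 = 2.8565.
Net systemic exposure ratio = 1 / 2.8565 = 0.350.

0.350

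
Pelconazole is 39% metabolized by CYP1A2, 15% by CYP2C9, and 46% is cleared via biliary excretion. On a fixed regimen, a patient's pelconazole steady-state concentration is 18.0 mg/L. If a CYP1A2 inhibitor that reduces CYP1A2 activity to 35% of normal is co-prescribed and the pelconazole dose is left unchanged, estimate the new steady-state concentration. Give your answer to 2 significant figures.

24 mg/L

The CYP1A2 pathway (39% of clearance) falls to 0.35× activity: 0.39 × 0.35 = 0.1365.
CYP2C9 (15%) and the residual 46% are unaffected.
New clearance relative to baseline: 0.1365 + 0.15 + 0.46 = 0.7465.
With dosing unchanged, steady-state concentration scales as 1/CL: 18.0 / 0.7465 = 24 mg/L.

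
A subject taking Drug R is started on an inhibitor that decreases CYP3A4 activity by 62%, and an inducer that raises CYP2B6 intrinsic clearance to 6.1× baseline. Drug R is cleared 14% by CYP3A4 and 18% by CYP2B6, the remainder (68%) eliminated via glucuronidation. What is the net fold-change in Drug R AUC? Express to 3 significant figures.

0.546

The CYP3A4 pathway (14% of clearance) is reduced to 0.38× activity: 0.14 × 0.38 = 0.0532.
The CYP2B6 pathway (18% of clearance) increases to 6.1× activity: 0.18 × 6.1 = 1.098.
Non-CYP routes (68%) are unchanged.
CL_new/CL_old = 0.0532 + 1.098 + 0.68 = 1.8312.
AUC ∝ 1/CL: fold-change = 1 / 1.8312 = 0.546.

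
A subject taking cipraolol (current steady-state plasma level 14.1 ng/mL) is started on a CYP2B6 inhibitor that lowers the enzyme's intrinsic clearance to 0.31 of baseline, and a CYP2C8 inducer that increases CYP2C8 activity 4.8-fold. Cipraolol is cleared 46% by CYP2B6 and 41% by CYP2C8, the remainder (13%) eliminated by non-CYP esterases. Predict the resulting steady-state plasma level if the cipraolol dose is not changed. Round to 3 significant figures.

CYP2B6: 0.46 × 0.31 = 0.1426
CYP2C8: 0.41 × 4.8 = 1.968
Other: 0.13 (unchanged)
Relative clearance = 0.1426 + 1.968 + 0.13 = 2.2406.
New steady-state plasma level = 14.1 / 2.2406 = 6.29 ng/mL (concentration scales inversely with clearance).

6.29 ng/mL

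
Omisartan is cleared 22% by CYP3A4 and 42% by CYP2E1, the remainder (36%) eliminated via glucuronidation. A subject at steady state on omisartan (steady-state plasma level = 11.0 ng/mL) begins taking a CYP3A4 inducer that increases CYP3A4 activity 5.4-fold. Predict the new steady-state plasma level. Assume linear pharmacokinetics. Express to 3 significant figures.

5.59 ng/mL

CYP3A4: 0.22 × 5.4 = 1.188
CYP2E1: 0.42 (unchanged)
Other: 0.36 (unchanged)
New clearance relative to baseline: 1.188 + 0.42 + 0.36 = 1.968.
With dosing unchanged, steady-state plasma level scales as 1/CL: 11.0 / 1.968 = 5.59 ng/mL.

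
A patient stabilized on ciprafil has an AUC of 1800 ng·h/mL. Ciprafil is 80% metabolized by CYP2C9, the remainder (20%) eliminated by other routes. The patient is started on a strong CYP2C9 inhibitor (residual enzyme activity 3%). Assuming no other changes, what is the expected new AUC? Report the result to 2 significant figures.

8.0 × 10³ ng·h/mL

The CYP2C9 pathway (80% of clearance) falls to 0.03× activity: 0.8 × 0.03 = 0.024.
The remaining 20% of clearance is unaffected.
Relative clearance = 0.024 + 0.2 = 0.224.
New AUC = baseline ÷ relative clearance = 1800 / 0.224 = 8.0 × 10³ ng·h/mL.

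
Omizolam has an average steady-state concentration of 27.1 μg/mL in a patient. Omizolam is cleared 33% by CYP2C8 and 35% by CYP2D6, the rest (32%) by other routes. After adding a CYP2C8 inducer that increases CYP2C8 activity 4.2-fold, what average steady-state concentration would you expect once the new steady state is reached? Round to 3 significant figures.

The CYP2C8 pathway (33% of clearance) is boosted to 4.2× activity: 0.33 × 4.2 = 1.386.
CYP2D6 (35%) and the residual 32% are unaffected.
Relative clearance = 1.386 + 0.35 + 0.32 = 2.056.
Average steady-state concentration ∝ 1/CL, so new value = 27.1 / 2.056 = 13.2 μg/mL.

13.2 μg/mL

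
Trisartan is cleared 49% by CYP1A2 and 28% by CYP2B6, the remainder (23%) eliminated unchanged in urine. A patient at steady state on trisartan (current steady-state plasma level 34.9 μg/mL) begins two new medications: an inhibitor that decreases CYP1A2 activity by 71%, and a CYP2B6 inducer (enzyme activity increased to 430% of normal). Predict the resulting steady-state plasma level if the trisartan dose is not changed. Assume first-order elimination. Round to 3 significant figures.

22.1 μg/mL

The CYP1A2 pathway (49% of clearance) drops to 0.29× activity: 0.49 × 0.29 = 0.1421.
The CYP2B6 pathway (28% of clearance) rises to 4.3× activity: 0.28 × 4.3 = 1.204.
Non-CYP routes (23%) are unchanged.
Relative clearance = 0.1421 + 1.204 + 0.23 = 1.5761.
Steady-state plasma level ∝ 1/CL: new value = 34.9 / 1.5761 = 22.1 μg/mL.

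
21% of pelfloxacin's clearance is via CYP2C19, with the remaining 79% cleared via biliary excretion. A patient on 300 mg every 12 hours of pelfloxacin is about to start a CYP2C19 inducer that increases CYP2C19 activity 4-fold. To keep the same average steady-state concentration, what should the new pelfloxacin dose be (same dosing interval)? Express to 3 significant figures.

The CYP2C19 pathway (21% of clearance) rises to 4× activity: 0.21 × 4 = 0.84.
The remaining 79% of clearance is unaffected.
CL_new/CL_old = 0.84 + 0.79 = 1.63.
Css,avg = (dose rate)/CL, so holding Css fixed requires dose ∝ CL: 300 × 1.63 = 489 mg.

489 mg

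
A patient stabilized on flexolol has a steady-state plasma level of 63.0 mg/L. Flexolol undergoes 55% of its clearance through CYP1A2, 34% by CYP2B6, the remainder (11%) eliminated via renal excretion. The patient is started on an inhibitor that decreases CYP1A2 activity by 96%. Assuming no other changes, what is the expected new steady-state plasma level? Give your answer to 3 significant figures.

The CYP1A2 pathway (55% of clearance) falls to 0.04× activity: 0.55 × 0.04 = 0.022.
CYP2B6 (34%) and the residual 11% are unaffected.
New clearance relative to baseline: 0.022 + 0.34 + 0.11 = 0.472.
With dosing unchanged, steady-state plasma level scales as 1/CL: 63.0 / 0.472 = 133 mg/L.

133 mg/L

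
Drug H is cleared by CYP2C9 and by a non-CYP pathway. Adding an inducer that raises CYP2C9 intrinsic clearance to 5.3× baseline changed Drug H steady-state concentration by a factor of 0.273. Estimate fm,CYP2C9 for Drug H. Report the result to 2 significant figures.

Let x = fm,CYP2C9. Because steady-state concentration ∝ 1/CL, relative clearance rose to 1/0.273 = 3.663.
Setting x·5.3 + (1 − x) = 3.663 and solving: x = (3.663 − 1)/(5.3 − 1) = 0.62.

0.62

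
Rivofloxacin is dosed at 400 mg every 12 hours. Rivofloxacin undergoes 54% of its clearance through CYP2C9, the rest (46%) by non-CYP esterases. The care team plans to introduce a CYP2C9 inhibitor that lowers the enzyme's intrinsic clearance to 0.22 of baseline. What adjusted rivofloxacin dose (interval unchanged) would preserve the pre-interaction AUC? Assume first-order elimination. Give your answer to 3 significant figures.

232 mg

CYP2C9: 0.54 × 0.22 = 0.1188
Other: 0.46 (unchanged)
CL_new/CL_old = 0.1188 + 0.46 = 0.5788.
Exposure is unchanged when dose changes in proportion to clearance. New dose = 400 mg × 0.5788 = 232 mg.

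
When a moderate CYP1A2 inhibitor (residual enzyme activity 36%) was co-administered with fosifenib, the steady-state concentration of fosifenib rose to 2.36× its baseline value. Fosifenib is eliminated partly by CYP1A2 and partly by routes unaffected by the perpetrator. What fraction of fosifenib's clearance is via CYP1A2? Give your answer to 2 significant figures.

Let fm be the CYP1A2 fraction. New clearance relative to baseline = fm × 0.36 + (1 − fm).
Steady-state concentration ratio = 1 / (new CL fraction), so new CL fraction = 1 / 2.36 = 0.4237.
fm × 0.36 + 1 − fm = 0.4237  ⇒  fm × (0.36 − 1) = −0.5763  ⇒  fm = 0.90.

0.90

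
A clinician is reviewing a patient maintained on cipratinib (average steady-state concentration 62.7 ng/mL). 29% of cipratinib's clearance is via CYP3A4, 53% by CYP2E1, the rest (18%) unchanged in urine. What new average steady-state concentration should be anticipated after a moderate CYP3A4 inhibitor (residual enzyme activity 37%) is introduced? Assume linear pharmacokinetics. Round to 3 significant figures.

76.7 ng/mL

CYP3A4: 0.29 × 0.37 = 0.1073
CYP2E1: 0.53 (unchanged)
Other: 0.18 (unchanged)
CL_new/CL_old = 0.1073 + 0.53 + 0.18 = 0.8173.
New average steady-state concentration = baseline ÷ relative clearance = 62.7 / 0.8173 = 76.7 ng/mL.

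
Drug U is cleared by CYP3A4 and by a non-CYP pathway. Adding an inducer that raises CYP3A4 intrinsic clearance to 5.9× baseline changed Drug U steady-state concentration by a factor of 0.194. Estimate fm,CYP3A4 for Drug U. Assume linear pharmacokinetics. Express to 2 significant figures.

0.85

CL'/CL = 1 / 0.194 = 5.155
5.9·fm + (1 − fm) = 5.155
fm = (5.155 − 1) / (5.9 − 1) = 0.85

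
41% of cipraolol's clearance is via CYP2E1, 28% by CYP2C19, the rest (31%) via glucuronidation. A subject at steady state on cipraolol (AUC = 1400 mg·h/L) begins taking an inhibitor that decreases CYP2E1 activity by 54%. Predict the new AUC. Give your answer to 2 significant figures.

1.8 × 10³ mg·h/L

The CYP2E1 pathway (41% of clearance) falls to 0.46× activity: 0.41 × 0.46 = 0.1886.
CYP2C19 (28%) and the residual 31% are unaffected.
New clearance relative to baseline: 0.1886 + 0.28 + 0.31 = 0.7786.
New AUC = baseline ÷ relative clearance = 1400 / 0.7786 = 1.8 × 10³ mg·h/L.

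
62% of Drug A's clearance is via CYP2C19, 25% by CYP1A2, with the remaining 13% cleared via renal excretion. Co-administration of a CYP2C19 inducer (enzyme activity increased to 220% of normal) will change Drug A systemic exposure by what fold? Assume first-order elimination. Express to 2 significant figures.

0.57

The CYP2C19 pathway (62% of clearance) is boosted to 2.2× activity: 0.62 × 2.2 = 1.364.
CYP1A2 (25%) and the residual 13% are unaffected.
CL_new/CL_old = 1.364 + 0.25 + 0.13 = 1.744.
Since systemic exposure ∝ 1/CL, the ratio is 1 / 1.744 = 0.57.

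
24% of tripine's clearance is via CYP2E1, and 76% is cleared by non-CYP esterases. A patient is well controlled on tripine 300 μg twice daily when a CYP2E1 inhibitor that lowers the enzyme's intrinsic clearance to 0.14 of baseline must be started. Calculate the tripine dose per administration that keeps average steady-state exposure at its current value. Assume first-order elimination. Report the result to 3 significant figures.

The CYP2E1 pathway (24% of clearance) is reduced to 0.14× activity: 0.24 × 0.14 = 0.0336.
The remaining 76% of clearance is unaffected.
Relative clearance = 0.0336 + 0.76 = 0.7936.
To maintain the same steady-state level, dose must scale with clearance: new dose = 300 × 0.7936 = 238 μg.

238 μg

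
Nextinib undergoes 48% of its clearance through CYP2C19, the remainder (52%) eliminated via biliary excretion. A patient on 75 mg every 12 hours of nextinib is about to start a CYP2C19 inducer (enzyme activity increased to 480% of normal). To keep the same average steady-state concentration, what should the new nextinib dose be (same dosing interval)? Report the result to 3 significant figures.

212 mg

The CYP2C19 pathway (48% of clearance) is boosted to 4.8× activity: 0.48 × 4.8 = 2.304.
The remaining 52% of clearance is unaffected.
CL_new/CL_old = 2.304 + 0.52 = 2.824.
Exposure is unchanged when dose changes in proportion to clearance. New dose = 75 mg × 2.824 = 212 mg.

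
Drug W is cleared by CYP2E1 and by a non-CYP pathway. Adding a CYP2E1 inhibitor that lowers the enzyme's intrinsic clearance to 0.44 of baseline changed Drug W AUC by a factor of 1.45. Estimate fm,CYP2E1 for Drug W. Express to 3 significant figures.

Write x for the fraction cleared via CYP2E1. The observed AUC change means clearance fell to 1/1.45 = 0.6897 of baseline.
Setting x·0.44 + (1 − x) = 0.6897 and solving: x = (0.6897 − 1)/(0.44 − 1) = 0.554.

0.554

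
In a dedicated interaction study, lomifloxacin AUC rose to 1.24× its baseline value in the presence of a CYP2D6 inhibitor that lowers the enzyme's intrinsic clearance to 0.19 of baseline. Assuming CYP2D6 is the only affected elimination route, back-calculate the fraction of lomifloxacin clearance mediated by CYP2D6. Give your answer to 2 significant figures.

Let fm be the CYP2D6 fraction. New clearance relative to baseline = fm × 0.19 + (1 − fm).
AUC ratio = 1 / (new CL fraction), so new CL fraction = 1 / 1.24 = 0.8065.
fm × 0.19 + 1 − fm = 0.8065  ⇒  fm × (0.19 − 1) = −0.1935  ⇒  fm = 0.24.

0.24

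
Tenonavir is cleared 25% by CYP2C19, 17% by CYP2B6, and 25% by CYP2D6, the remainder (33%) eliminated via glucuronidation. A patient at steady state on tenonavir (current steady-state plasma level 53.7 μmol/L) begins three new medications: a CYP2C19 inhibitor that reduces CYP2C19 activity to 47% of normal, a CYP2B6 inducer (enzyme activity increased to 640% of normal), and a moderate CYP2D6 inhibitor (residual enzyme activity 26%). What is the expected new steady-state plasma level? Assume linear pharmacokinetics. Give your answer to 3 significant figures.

CYP2C19: 0.25 × 0.47 = 0.1175
CYP2B6: 0.17 × 6.4 = 1.088
CYP2D6: 0.25 × 0.26 = 0.065
Other: 0.33 (unchanged)
New clearance relative to baseline: 0.1175 + 1.088 + 0.065 + 0.33 = 1.6005.
Dividing the baseline by the relative clearance: 53.7 / 1.6005 = 33.6 μmol/L.

33.6 μmol/L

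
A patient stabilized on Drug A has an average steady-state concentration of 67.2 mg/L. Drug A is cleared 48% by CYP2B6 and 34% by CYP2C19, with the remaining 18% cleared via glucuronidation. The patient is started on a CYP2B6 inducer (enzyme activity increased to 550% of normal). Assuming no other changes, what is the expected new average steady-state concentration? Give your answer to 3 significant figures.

21.3 mg/L

The CYP2B6 pathway (48% of clearance) increases to 5.5× activity: 0.48 × 5.5 = 2.64.
CYP2C19 (34%) and the residual 18% are unaffected.
Relative clearance = 2.64 + 0.34 + 0.18 = 3.16.
Average steady-state concentration ∝ 1/CL, so new value = 67.2 / 3.16 = 21.3 mg/L.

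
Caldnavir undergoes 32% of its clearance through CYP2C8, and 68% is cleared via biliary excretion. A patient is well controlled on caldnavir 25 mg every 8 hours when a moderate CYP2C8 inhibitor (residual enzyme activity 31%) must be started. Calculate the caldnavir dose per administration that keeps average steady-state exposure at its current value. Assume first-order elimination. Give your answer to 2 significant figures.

CYP2C8: 0.32 × 0.31 = 0.0992
Other: 0.68 (unchanged)
New clearance relative to baseline: 0.0992 + 0.68 = 0.7792.
Exposure is unchanged when dose changes in proportion to clearance. New dose = 25 mg × 0.7792 = 19 mg.

19 mg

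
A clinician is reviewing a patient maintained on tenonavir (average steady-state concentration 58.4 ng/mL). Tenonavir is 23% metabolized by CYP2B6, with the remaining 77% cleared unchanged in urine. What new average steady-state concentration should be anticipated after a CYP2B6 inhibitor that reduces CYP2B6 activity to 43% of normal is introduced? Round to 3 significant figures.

67.2 ng/mL

The CYP2B6 pathway (23% of clearance) falls to 0.43× activity: 0.23 × 0.43 = 0.0989.
Non-CYP routes (77%) are unchanged.
New clearance relative to baseline: 0.0989 + 0.77 = 0.8689.
Average steady-state concentration ∝ 1/CL, so new value = 58.4 / 0.8689 = 67.2 ng/mL.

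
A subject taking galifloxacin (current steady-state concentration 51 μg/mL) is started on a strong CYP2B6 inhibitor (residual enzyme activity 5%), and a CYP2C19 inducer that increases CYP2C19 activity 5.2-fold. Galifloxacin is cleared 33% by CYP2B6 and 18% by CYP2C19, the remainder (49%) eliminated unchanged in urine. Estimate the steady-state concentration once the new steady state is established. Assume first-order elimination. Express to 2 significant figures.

35 μg/mL

The CYP2B6 pathway (33% of clearance) drops to 0.05× activity: 0.33 × 0.05 = 0.0165.
The CYP2C19 pathway (18% of clearance) increases to 5.2× activity: 0.18 × 5.2 = 0.936.
Non-CYP routes (49%) are unchanged.
Relative clearance = 0.0165 + 0.936 + 0.49 = 1.4425.
New steady-state concentration = 51 / 1.4425 = 35 μg/mL (concentration scales inversely with clearance).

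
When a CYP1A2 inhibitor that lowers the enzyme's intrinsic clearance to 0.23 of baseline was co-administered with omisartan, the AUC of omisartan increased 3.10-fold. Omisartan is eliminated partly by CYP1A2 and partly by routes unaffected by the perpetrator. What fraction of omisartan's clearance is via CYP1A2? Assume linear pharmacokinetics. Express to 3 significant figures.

CL'/CL = 1 / 3.10 = 0.3226
0.23·fm + (1 − fm) = 0.3226
fm = (0.3226 − 1) / (0.23 − 1) = 0.880

0.880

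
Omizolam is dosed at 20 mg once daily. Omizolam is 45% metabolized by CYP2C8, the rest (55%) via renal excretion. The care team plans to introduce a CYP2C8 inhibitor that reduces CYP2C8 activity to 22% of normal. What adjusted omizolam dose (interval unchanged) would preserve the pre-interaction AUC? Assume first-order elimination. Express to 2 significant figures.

The CYP2C8 pathway (45% of clearance) is reduced to 0.22× activity: 0.45 × 0.22 = 0.099.
Non-CYP routes (55%) are unchanged.
New clearance relative to baseline: 0.099 + 0.55 = 0.649.
Css,avg = (dose rate)/CL, so holding Css fixed requires dose ∝ CL: 20 × 0.649 = 13 mg.

13 mg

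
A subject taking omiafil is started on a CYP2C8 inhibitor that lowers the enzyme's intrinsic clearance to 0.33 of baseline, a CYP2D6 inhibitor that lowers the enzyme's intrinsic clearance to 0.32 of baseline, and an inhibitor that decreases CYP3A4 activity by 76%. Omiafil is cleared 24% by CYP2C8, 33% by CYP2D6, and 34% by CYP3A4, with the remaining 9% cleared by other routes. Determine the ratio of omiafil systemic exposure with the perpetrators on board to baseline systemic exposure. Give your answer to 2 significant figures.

The CYP2C8 pathway (24% of clearance) falls to 0.33× activity: 0.24 × 0.33 = 0.0792.
The CYP2D6 pathway (33% of clearance) is reduced to 0.32× activity: 0.33 × 0.32 = 0.1056.
The CYP3A4 pathway (34% of clearance) falls to 0.24× activity: 0.34 × 0.24 = 0.0816.
The remaining 9% of clearance is unaffected.
New clearance relative to baseline: 0.0792 + 0.1056 + 0.0816 + 0.09 = 0.3564.
Systemic exposure ∝ 1/CL: fold-change = 1 / 0.3564 = 2.8.

2.8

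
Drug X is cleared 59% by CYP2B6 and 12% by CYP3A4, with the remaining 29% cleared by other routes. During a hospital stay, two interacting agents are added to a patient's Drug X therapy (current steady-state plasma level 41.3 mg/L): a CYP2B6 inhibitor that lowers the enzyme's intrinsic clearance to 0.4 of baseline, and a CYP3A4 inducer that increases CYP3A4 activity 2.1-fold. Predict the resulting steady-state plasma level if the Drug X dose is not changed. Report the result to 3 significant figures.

53.1 mg/L

CYP2B6: 0.59 × 0.4 = 0.236
CYP3A4: 0.12 × 2.1 = 0.252
Other: 0.29 (unchanged)
Relative clearance = 0.236 + 0.252 + 0.29 = 0.778.
Steady-state plasma level ∝ 1/CL: new value = 41.3 / 0.778 = 53.1 mg/L.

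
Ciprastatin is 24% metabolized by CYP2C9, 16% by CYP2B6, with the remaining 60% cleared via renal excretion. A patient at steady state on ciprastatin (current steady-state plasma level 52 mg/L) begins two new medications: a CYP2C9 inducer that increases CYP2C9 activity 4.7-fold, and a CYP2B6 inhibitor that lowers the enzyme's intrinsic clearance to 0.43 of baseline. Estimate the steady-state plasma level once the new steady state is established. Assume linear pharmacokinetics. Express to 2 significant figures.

CYP2C9: 0.24 × 4.7 = 1.128
CYP2B6: 0.16 × 0.43 = 0.0688
Other: 0.6 (unchanged)
CL_new/CL_old = 1.128 + 0.0688 + 0.6 = 1.7968.
Steady-state plasma level ∝ 1/CL: new value = 52 / 1.7968 = 29 mg/L.

29 mg/L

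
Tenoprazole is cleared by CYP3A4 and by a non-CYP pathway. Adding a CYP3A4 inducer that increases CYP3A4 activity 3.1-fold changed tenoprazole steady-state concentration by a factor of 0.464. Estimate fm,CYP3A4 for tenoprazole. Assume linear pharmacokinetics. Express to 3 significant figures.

0.550

Write x for the fraction cleared via CYP3A4. The observed steady-state concentration change means clearance rose to 1/0.464 = 2.155 of baseline.
Setting x·3.1 + (1 − x) = 2.155 and solving: x = (2.155 − 1)/(3.1 − 1) = 0.550.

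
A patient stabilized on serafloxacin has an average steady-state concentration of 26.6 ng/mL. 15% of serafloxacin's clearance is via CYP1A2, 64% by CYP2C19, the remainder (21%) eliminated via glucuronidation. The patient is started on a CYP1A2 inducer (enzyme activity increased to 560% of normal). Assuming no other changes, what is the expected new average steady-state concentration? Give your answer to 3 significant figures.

15.7 ng/mL

The CYP1A2 pathway (15% of clearance) increases to 5.6× activity: 0.15 × 5.6 = 0.84.
CYP2C19 (64%) and the residual 21% are unaffected.
CL_new/CL_old = 0.84 + 0.64 + 0.21 = 1.69.
Average steady-state concentration ∝ 1/CL, so new value = 26.6 / 1.69 = 15.7 ng/mL.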